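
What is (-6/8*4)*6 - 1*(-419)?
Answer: 401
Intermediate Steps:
(-6/8*4)*6 - 1*(-419) = (-6*⅛*4)*6 + 419 = -¾*4*6 + 419 = -3*6 + 419 = -18 + 419 = 401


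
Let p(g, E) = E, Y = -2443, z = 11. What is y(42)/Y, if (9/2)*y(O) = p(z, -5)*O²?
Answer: 280/349 ≈ 0.80229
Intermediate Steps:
y(O) = -10*O²/9 (y(O) = 2*(-5*O²)/9 = -10*O²/9)
y(42)/Y = -10/9*42²/(-2443) = -10/9*1764*(-1/2443) = -1960*(-1/2443) = 280/349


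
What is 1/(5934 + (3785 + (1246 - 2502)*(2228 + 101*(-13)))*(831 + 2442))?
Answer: -1/3749068281 ≈ -2.6673e-10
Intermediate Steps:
1/(5934 + (3785 + (1246 - 2502)*(2228 + 101*(-13)))*(831 + 2442)) = 1/(5934 + (3785 - 1256*(2228 - 1313))*3273) = 1/(5934 + (3785 - 1256*915)*3273) = 1/(5934 + (3785 - 1149240)*3273) = 1/(5934 - 1145455*3273) = 1/(5934 - 3749074215) = 1/(-3749068281) = -1/3749068281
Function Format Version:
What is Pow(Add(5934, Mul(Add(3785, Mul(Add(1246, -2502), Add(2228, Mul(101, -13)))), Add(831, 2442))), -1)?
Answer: Rational(-1, 3749068281) ≈ -2.6673e-10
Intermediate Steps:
Pow(Add(5934, Mul(Add(3785, Mul(Add(1246, -2502), Add(2228, Mul(101, -13)))), Add(831, 2442))), -1) = Pow(Add(5934, Mul(Add(3785, Mul(-1256, Add(2228, -1313))), 3273)), -1) = Pow(Add(5934, Mul(Add(3785, Mul(-1256, 915)), 3273)), -1) = Pow(Add(5934, Mul(Add(3785, -1149240), 3273)), -1) = Pow(Add(5934, Mul(-1145455, 3273)), -1) = Pow(Add(5934, -3749074215), -1) = Pow(-3749068281, -1) = Rational(-1, 3749068281)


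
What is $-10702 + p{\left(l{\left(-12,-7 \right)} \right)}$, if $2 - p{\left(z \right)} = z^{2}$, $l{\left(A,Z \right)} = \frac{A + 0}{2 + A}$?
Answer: $- \frac{267536}{25} \approx -10701.0$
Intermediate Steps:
$l{\left(A,Z \right)} = \frac{A}{2 + A}$
$p{\left(z \right)} = 2 - z^{2}$
$-10702 + p{\left(l{\left(-12,-7 \right)} \right)} = -10702 + \left(2 - \left(- \frac{12}{2 - 12}\right)^{2}\right) = -10702 + \left(2 - \left(- \frac{12}{-10}\right)^{2}\right) = -10702 + \left(2 - \left(\left(-12\right) \left(- \frac{1}{10}\right)\right)^{2}\right) = -10702 + \left(2 - \left(\frac{6}{5}\right)^{2}\right) = -10702 + \left(2 - \frac{36}{25}\right) = -10702 + \frac{14}{25} = - \frac{267536}{25}$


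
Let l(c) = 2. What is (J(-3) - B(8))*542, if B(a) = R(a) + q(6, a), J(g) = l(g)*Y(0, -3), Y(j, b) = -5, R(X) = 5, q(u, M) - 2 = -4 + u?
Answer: -10298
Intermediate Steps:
q(u, M) = -2 + u (q(u, M) = 2 + (-4 + u) = -2 + u)
J(g) = -10 (J(g) = 2*(-5) = -10)
B(a) = 9 (B(a) = 5 + (-2 + 6) = 5 + 4 = 9)
(J(-3) - B(8))*542 = (-10 - 1*9)*542 = (-10 - 9)*542 = -19*542 = -10298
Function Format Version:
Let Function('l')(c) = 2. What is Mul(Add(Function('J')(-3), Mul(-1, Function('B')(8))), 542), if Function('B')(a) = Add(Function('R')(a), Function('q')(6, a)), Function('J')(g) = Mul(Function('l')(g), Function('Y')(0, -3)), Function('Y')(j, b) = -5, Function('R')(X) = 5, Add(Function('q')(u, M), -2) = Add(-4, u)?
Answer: -10298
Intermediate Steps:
Function('q')(u, M) = Add(-2, u) (Function('q')(u, M) = Add(2, Add(-4, u)) = Add(-2, u))
Function('J')(g) = -10 (Function('J')(g) = Mul(2, -5) = -10)
Function('B')(a) = 9 (Function('B')(a) = Add(5, Add(-2, 6)) = Add(5, 4) = 9)
Mul(Add(Function('J')(-3), Mul(-1, Function('B')(8))), 542) = Mul(Add(-10, Mul(-1, 9)), 542) = Mul(Add(-10, -9), 542) = Mul(-19, 542) = -10298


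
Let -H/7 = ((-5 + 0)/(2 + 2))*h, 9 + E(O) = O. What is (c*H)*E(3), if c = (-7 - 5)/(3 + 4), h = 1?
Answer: 90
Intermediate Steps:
E(O) = -9 + O
c = -12/7 ≈ -1.7143
H = 35/4 (H = -7*(-5 + 0)/(2 + 2) = -7*(-5/4) = 35/4 ≈ 8.7500)
(c*H)*E(3) = (-12/7*35/4)*(-9 + 3) = -15*(-6) = 90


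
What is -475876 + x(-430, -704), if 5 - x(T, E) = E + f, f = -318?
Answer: -474849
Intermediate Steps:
x(T, E) = 323 - E (x(T, E) = 5 - (E - 318) = 5 - (-318 + E) = 5 + (318 - E) = 323 - E)
-475876 + x(-430, -704) = -475876 + (323 - 1*(-704)) = -475876 + (323 + 704) = -475876 + 1027 = -474849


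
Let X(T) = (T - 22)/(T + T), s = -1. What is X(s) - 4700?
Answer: -9377/2 ≈ -4688.5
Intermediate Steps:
X(T) = (-22 + T)/(2*T) (X(T) = (-22 + T)/((2*T)) = (-22 + T)*(1/(2*T)) = (-22 + T)/(2*T))
X(s) - 4700 = (½)*(-22 - 1)/(-1) - 4700 = (½)*(-1)*(-23) - 4700 = 23/2 - 4700 = -9377/2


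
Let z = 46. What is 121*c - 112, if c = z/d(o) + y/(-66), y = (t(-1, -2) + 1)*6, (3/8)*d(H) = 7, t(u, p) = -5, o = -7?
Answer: 6445/28 ≈ 230.18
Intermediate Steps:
d(H) = 56/3 (d(H) = (8/3)*7 = 56/3)
y = -24 (y = (-5 + 1)*6 = -4*6 = -24)
c = 871/308 (c = 46/(56/3) - 24/(-66) = 46*(3/56) - 24*(-1/66) = 69/28 + 4/11 = 871/308 ≈ 2.8279)
121*c - 112 = 121*(871/308) - 112 = 9581/28 - 112 = 6445/28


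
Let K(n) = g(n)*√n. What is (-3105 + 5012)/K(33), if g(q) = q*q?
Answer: 1907*√33/35937 ≈ 0.30484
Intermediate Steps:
g(q) = q²
K(n) = n^(5/2) (K(n) = n²*√n = n^(5/2))
(-3105 + 5012)/K(33) = (-3105 + 5012)/(33^(5/2)) = 1907/((1089*√33)) = 1907*(√33/35937) = 1907*√33/35937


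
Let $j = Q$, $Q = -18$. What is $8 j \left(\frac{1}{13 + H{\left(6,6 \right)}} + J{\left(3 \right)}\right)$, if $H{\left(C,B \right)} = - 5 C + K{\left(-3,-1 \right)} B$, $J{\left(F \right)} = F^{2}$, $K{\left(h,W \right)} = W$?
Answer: $- \frac{29664}{23} \approx -1289.7$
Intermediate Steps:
$H{\left(C,B \right)} = - B - 5 C$ ($H{\left(C,B \right)} = - 5 C - B = - B - 5 C$)
$j = -18$
$8 j \left(\frac{1}{13 + H{\left(6,6 \right)}} + J{\left(3 \right)}\right) = 8 \left(- 18 \left(\frac{1}{13 - 36} + 3^{2}\right)\right) = 8 \left(- 18 \left(\frac{1}{13 - 36} + 9\right)\right) = 8 \left(- 18 \left(\frac{1}{-23} + 9\right)\right) = 8 \left(- 18 \left(- \frac{1}{23} + 9\right)\right) = 8 \left(\left(-18\right) \frac{206}{23}\right) = 8 \left(- \frac{3708}{23}\right) = - \frac{29664}{23}$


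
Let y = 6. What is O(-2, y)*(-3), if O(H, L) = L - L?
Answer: 0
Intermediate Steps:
O(H, L) = 0
O(-2, y)*(-3) = 0*(-3) = 0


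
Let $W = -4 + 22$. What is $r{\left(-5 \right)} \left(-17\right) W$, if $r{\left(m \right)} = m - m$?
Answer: $0$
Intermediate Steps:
$r{\left(m \right)} = 0$
$W = 18$
$r{\left(-5 \right)} \left(-17\right) W = 0 \left(-17\right) 18 = 0 \cdot 18 = 0$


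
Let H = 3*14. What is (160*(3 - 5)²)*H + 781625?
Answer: 808505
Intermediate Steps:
H = 42
(160*(3 - 5)²)*H + 781625 = (160*(3 - 5)²)*42 + 781625 = (160*(-2)²)*42 + 781625 = (160*4)*42 + 781625 = 640*42 + 781625 = 26880 + 781625 = 808505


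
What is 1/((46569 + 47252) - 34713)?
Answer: 1/59108 ≈ 1.6918e-5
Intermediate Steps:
1/((46569 + 47252) - 34713) = 1/(93821 - 34713) = 1/59108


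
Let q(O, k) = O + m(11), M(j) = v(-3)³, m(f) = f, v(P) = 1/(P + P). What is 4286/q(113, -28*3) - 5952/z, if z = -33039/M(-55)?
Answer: 637207817/18435762 ≈ 34.564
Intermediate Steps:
v(P) = 1/(2*P)
M(j) = -1/216 (M(j) = ((½)/(-3))³ = ((½)*(-⅓))³ = (-⅙)³ = -1/216)
q(O, k) = 11 + O (q(O, k) = O + 11 = 11 + O)
z = 7136424 (z = -33039/(-1/216) = -33039*(-216) = 7136424)
4286/q(113, -28*3) - 5952/z = 4286/(11 + 113) - 5952/7136424 = 4286/124 - 5952*1/7136424 = 4286*(1/124) - 248/297351 = 2143/62 - 248/297351 = 637207817/18435762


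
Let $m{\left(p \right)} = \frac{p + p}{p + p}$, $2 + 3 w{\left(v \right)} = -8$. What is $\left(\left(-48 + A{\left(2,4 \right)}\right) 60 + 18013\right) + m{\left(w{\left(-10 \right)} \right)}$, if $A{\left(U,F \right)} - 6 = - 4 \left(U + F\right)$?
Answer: $14054$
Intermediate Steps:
$A{\left(U,F \right)} = 6 - 4 F - 4 U$ ($A{\left(U,F \right)} = 6 - 4 \left(U + F\right) = 6 - 4 \left(F + U\right) = 6 - \left(4 F + 4 U\right) = 6 - 4 F - 4 U$)
$w{\left(v \right)} = - \frac{10}{3}$ ($w{\left(v \right)} = - \frac{2}{3} + \frac{1}{3} \left(-8\right) = - \frac{2}{3} - \frac{8}{3} = - \frac{10}{3}$)
$m{\left(p \right)} = 1$ ($m{\left(p \right)} = \frac{2 p}{2 p} = 2 p \frac{1}{2 p} = 1$)
$\left(\left(-48 + A{\left(2,4 \right)}\right) 60 + 18013\right) + m{\left(w{\left(-10 \right)} \right)} = \left(\left(-48 - 18\right) 60 + 18013\right) + 1 = \left(\left(-66\right) 60 + 18013\right) + 1 = \left(-3960 + 18013\right) + 1 = 14053 + 1 = 14054$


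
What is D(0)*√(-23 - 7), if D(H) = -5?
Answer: -5*I*√30 ≈ -27.386*I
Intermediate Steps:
D(0)*√(-23 - 7) = -5*√(-23 - 7) = -5*I*√30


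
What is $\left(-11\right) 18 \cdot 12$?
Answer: $-2376$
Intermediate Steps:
$\left(-11\right) 18 \cdot 12 = \left(-198\right) 12 = -2376$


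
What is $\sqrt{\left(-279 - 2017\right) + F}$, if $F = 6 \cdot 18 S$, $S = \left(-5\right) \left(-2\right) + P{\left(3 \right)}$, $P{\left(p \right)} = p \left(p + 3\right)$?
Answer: $2 \sqrt{182} \approx 26.981$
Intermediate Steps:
$P{\left(p \right)} = p \left(3 + p\right)$
$S = 28$ ($S = \left(-5\right) \left(-2\right) + 3 \left(3 + 3\right) = 10 + 3 \cdot 6 = 10 + 18 = 28$)
$F = 3024$ ($F = 6 \cdot 18 \cdot 28 = 108 \cdot 28 = 3024$)
$\sqrt{\left(-279 - 2017\right) + F} = \sqrt{\left(-279 - 2017\right) + 3024} = \sqrt{-2296 + 3024} = \sqrt{728} = 2 \sqrt{182}$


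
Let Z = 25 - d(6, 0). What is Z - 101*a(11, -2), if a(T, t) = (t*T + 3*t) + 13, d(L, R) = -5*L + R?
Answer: 1570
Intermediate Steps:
d(L, R) = R - 5*L
a(T, t) = 13 + 3*t + T*t (a(T, t) = (T*t + 3*t) + 13 = (3*t + T*t) + 13 = 13 + 3*t + T*t)
Z = 55 (Z = 25 - (0 - 5*6) = 25 - (0 - 30) = 25 - 1*(-30) = 25 + 30 = 55)
Z - 101*a(11, -2) = 55 - 101*(13 + 3*(-2) + 11*(-2)) = 55 - 101*(13 - 6 - 22) = 55 - 101*(-15) = 55 + 1515 = 1570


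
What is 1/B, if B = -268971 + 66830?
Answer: -1/202141 ≈ -4.9470e-6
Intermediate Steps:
B = -202141
1/B = 1/(-202141) = -1/202141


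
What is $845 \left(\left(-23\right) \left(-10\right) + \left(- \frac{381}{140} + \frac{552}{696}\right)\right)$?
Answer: $\frac{156489099}{812} \approx 1.9272 \cdot 10^{5}$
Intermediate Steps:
$845 \left(\left(-23\right) \left(-10\right) + \left(- \frac{381}{140} + \frac{552}{696}\right)\right) = 845 \left(230 + \left(\left(-381\right) \frac{1}{140} + 552 \cdot \frac{1}{696}\right)\right) = 845 \left(230 + \left(- \frac{381}{140} + \frac{23}{29}\right)\right) = 845 \left(230 - \frac{7829}{4060}\right) = 845 \cdot \frac{925971}{4060} = \frac{156489099}{812}$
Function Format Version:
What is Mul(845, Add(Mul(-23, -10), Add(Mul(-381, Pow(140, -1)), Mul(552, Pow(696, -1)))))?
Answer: Rational(156489099, 812) ≈ 1.9272e+5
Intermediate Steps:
Mul(845, Add(Mul(-23, -10), Add(Mul(-381, Pow(140, -1)), Mul(552, Pow(696, -1))))) = Mul(845, Add(230, Add(Mul(-381, Rational(1, 140)), Mul(552, Rational(1, 696))))) = Mul(845, Add(230, Add(Rational(-381, 140), Rational(23, 29)))) = Mul(845, Add(230, Rational(-7829, 4060))) = Mul(845, Rational(925971, 4060)) = Rational(156489099, 812)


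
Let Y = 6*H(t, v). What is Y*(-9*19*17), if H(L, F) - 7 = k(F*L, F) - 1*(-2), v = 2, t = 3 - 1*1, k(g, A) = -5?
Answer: -69768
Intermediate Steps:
t = 2 (t = 3 - 1 = 2)
H(L, F) = 4 (H(L, F) = 7 + (-5 - 1*(-2)) = 7 + (-5 + 2) = 7 - 3 = 4)
Y = 24 (Y = 6*4 = 24)
Y*(-9*19*17) = 24*(-9*19*17) = 24*(-171*17) = 24*(-2907) = -69768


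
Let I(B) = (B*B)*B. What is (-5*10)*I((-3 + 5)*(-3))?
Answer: 10800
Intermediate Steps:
I(B) = B**3 (I(B) = B**2*B = B**3)
(-5*10)*I((-3 + 5)*(-3)) = (-5*10)*((-3 + 5)*(-3))**3 = -50*(2*(-3))**3 = -50*(-6)**3 = -50*(-216) = 10800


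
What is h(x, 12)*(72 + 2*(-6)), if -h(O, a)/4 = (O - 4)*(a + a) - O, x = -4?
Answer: 45120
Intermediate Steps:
h(O, a) = 4*O - 8*a*(-4 + O) (h(O, a) = -4*((O - 4)*(a + a) - O) = -4*((-4 + O)*(2*a) - O) = -4*(2*a*(-4 + O) - O) = -4*(-O + 2*a*(-4 + O)) = 4*O - 8*a*(-4 + O))
h(x, 12)*(72 + 2*(-6)) = (4*(-4) + 32*12 - 8*(-4)*12)*(72 + 2*(-6)) = (-16 + 384 + 384)*(72 - 12) = 752*60 = 45120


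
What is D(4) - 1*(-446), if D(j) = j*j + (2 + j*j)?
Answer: 480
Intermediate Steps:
D(j) = 2 + 2*j² (D(j) = j² + (2 + j²) = 2 + 2*j²)
D(4) - 1*(-446) = (2 + 2*4²) - 1*(-446) = (2 + 2*16) + 446 = (2 + 32) + 446 = 34 + 446 = 480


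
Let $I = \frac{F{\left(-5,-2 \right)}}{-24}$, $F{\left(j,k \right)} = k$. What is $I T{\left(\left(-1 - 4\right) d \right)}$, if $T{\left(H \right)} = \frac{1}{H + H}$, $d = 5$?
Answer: $- \frac{1}{600} \approx -0.0016667$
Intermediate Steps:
$T{\left(H \right)} = \frac{1}{2 H}$
$I = \frac{1}{12}$ ($I = - \frac{2}{-24} = \left(-2\right) \left(- \frac{1}{24}\right) = \frac{1}{12} \approx 0.083333$)
$I T{\left(\left(-1 - 4\right) d \right)} = \frac{\frac{1}{2} \frac{1}{\left(-1 - 4\right) 5}}{12} = \frac{\frac{1}{2} \frac{1}{\left(-5\right) 5}}{12} = \frac{\frac{1}{2} \frac{1}{-25}}{12} = \frac{\frac{1}{2} \left(- \frac{1}{25}\right)}{12} = \frac{1}{12} \left(- \frac{1}{50}\right) = - \frac{1}{600}$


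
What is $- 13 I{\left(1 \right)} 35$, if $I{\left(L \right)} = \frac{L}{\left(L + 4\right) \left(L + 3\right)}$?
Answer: $- \frac{91}{4} \approx -22.75$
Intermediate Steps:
$I{\left(L \right)} = \frac{L}{\left(3 + L\right) \left(4 + L\right)}$ ($I{\left(L \right)} = \frac{L}{\left(4 + L\right) \left(3 + L\right)} = \frac{L}{\left(3 + L\right) \left(4 + L\right)}$)
$- 13 I{\left(1 \right)} 35 = - 13 \cdot 1 \frac{1}{12 + 1^{2} + 7 \cdot 1} \cdot 35 = - 13 \cdot 1 \frac{1}{12 + 1 + 7} \cdot 35 = - 13 \cdot 1 \cdot \frac{1}{20} \cdot 35 = \left(-13\right) \frac{1}{20} \cdot 35 = \left(- \frac{13}{20}\right) 35 = - \frac{91}{4}$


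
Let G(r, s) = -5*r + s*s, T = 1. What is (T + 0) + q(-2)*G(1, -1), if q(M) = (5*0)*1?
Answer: 1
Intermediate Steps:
G(r, s) = s**2 - 5*r (G(r, s) = -5*r + s**2 = s**2 - 5*r)
q(M) = 0 (q(M) = 0*1 = 0)
(T + 0) + q(-2)*G(1, -1) = (1 + 0) + 0*((-1)**2 - 5*1) = 1 + 0*(1 - 5) = 1 + 0*(-4) = 1 + 0 = 1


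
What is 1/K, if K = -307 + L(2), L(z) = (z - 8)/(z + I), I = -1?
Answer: -1/313 ≈ -0.0031949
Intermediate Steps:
L(z) = (-8 + z)/(-1 + z) (L(z) = (z - 8)/(z - 1) = (-8 + z)/(-1 + z))
K = -313 (K = -307 + (-8 + 2)/(-1 + 2) = -307 - 6/1 = -307 + 1*(-6) = -307 - 6 = -313)
1/K = 1/(-313) = -1/313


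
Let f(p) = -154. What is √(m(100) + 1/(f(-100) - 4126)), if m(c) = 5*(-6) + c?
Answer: √320570930/2140 ≈ 8.3666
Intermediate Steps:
m(c) = -30 + c
√(m(100) + 1/(f(-100) - 4126)) = √((-30 + 100) + 1/(-154 - 4126)) = √(70 + 1/(-4280)) = √(70 - 1/4280) = √(299599/4280) = √320570930/2140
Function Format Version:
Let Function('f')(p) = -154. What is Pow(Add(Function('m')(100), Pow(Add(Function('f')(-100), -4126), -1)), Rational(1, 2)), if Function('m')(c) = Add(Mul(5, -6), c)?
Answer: Mul(Rational(1, 2140), Pow(320570930, Rational(1, 2))) ≈ 8.3666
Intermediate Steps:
Function('m')(c) = Add(-30, c)
Pow(Add(Function('m')(100), Pow(Add(Function('f')(-100), -4126), -1)), Rational(1, 2)) = Pow(Add(Add(-30, 100), Pow(Add(-154, -4126), -1)), Rational(1, 2)) = Pow(Add(70, Pow(-4280, -1)), Rational(1, 2)) = Pow(Add(70, Rational(-1, 4280)), Rational(1, 2)) = Pow(Rational(299599, 4280), Rational(1, 2)) = Mul(Rational(1, 2140), Pow(320570930, Rational(1, 2)))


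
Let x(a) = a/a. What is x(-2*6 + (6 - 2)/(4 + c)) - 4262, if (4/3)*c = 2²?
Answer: -4261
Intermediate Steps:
c = 3 (c = (¾)*2² = (¾)*4 = 3)
x(a) = 1
x(-2*6 + (6 - 2)/(4 + c)) - 4262 = 1 - 4262 = -4261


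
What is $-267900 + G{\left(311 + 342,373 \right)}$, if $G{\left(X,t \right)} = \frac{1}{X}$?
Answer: $- \frac{174938699}{653} \approx -2.679 \cdot 10^{5}$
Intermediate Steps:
$-267900 + G{\left(311 + 342,373 \right)} = -267900 + \frac{1}{311 + 342} = -267900 + \frac{1}{653} = - \frac{174938699}{653}$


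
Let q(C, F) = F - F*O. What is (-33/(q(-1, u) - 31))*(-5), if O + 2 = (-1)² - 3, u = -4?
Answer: -55/17 ≈ -3.2353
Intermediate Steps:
O = -4 (O = -2 + ((-1)² - 3) = -2 + (1 - 3) = -2 - 2 = -4)
q(C, F) = 5*F (q(C, F) = F - F*(-4) = F - (-4)*F = F + 4*F = 5*F)
(-33/(q(-1, u) - 31))*(-5) = (-33/(5*(-4) - 31))*(-5) = (-33/(-20 - 31))*(-5) = (-33/(-51))*(-5) = -1/51*(-33)*(-5) = (11/17)*(-5) = -55/17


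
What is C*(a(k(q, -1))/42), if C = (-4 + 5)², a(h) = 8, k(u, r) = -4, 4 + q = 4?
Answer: 4/21 ≈ 0.19048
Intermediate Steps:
q = 0 (q = -4 + 4 = 0)
C = 1 (C = 1² = 1)
C*(a(k(q, -1))/42) = 1*(8/42) = 1*(8*(1/42)) = 1*(4/21) = 4/21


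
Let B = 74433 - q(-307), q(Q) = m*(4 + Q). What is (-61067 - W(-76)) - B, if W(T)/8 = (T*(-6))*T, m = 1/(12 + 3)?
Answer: 708639/5 ≈ 1.4173e+5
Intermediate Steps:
m = 1/15 ≈ 0.066667
q(Q) = 4/15 + Q/15 (q(Q) = (4 + Q)/15 = 4/15 + Q/15)
W(T) = -48*T**2 (W(T) = 8*((T*(-6))*T) = 8*((-6*T)*T) = 8*(-6*T**2) = -48*T**2)
B = 372266/5 (B = 74433 - (4/15 + (1/15)*(-307)) = 74433 - (4/15 - 307/15) = 74433 - 1*(-101/5) = 74433 + 101/5 = 372266/5 ≈ 74453.)
(-61067 - W(-76)) - B = (-61067 - (-48)*(-76)**2) - 1*372266/5 = (-61067 - (-48)*5776) - 372266/5 = (-61067 - 1*(-277248)) - 372266/5 = (-61067 + 277248) - 372266/5 = 216181 - 372266/5 = 708639/5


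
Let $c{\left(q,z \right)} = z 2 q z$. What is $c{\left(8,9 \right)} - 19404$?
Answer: $-18108$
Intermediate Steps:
$c{\left(q,z \right)} = 2 q z^{2}$ ($c{\left(q,z \right)} = 2 q z z = 2 q z^{2}$)
$c{\left(8,9 \right)} - 19404 = 2 \cdot 8 \cdot 9^{2} - 19404 = 2 \cdot 8 \cdot 81 - 19404 = 1296 - 19404 = -18108$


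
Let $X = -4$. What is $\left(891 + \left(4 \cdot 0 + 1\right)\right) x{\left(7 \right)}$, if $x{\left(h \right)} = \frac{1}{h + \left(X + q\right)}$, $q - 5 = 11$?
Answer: $\frac{892}{19} \approx 46.947$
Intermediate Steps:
$q = 16$ ($q = 5 + 11 = 16$)
$x{\left(h \right)} = \frac{1}{12 + h}$ ($x{\left(h \right)} = \frac{1}{h + \left(-4 + 16\right)} = \frac{1}{h + 12} = \frac{1}{12 + h}$)
$\left(891 + \left(4 \cdot 0 + 1\right)\right) x{\left(7 \right)} = \frac{891 + \left(4 \cdot 0 + 1\right)}{12 + 7} = \frac{891 + \left(0 + 1\right)}{19} = \left(891 + 1\right) \frac{1}{19} = 892 \cdot \frac{1}{19} = \frac{892}{19}$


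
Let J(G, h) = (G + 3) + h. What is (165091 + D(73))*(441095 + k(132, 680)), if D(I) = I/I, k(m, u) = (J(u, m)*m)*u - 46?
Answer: 12150019866308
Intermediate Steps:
J(G, h) = 3 + G + h (J(G, h) = (3 + G) + h = 3 + G + h)
k(m, u) = -46 + m*u*(3 + m + u) (k(m, u) = ((3 + u + m)*m)*u - 46 = ((3 + m + u)*m)*u - 46 = (m*(3 + m + u))*u - 46 = m*u*(3 + m + u) - 46 = -46 + m*u*(3 + m + u))
D(I) = 1
(165091 + D(73))*(441095 + k(132, 680)) = (165091 + 1)*(441095 + (-46 + 132*680*(3 + 132 + 680))) = 165092*(441095 + (-46 + 132*680*815)) = 165092*(441095 + (-46 + 73154400)) = 165092*(441095 + 73154354) = 165092*73595449 = 12150019866308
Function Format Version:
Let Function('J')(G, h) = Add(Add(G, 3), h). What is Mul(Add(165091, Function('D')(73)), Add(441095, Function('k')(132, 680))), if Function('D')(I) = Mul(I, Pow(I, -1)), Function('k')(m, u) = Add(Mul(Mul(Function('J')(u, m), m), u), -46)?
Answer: 12150019866308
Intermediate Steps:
Function('J')(G, h) = Add(3, G, h) (Function('J')(G, h) = Add(Add(3, G), h) = Add(3, G, h))
Function('k')(m, u) = Add(-46, Mul(m, u, Add(3, m, u))) (Function('k')(m, u) = Add(Mul(Mul(Add(3, u, m), m), u), -46) = Add(Mul(Mul(Add(3, m, u), m), u), -46) = Add(Mul(Mul(m, Add(3, m, u)), u), -46) = Add(Mul(m, u, Add(3, m, u)), -46) = Add(-46, Mul(m, u, Add(3, m, u))))
Function('D')(I) = 1
Mul(Add(165091, Function('D')(73)), Add(441095, Function('k')(132, 680))) = Mul(Add(165091, 1), Add(441095, Add(-46, Mul(132, 680, Add(3, 132, 680))))) = Mul(165092, Add(441095, Add(-46, Mul(132, 680, 815)))) = Mul(165092, Add(441095, Add(-46, 73154400))) = Mul(165092, Add(441095, 73154354)) = Mul(165092, 73595449) = 12150019866308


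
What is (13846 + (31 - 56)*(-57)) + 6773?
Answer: 22044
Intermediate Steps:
(13846 + (31 - 56)*(-57)) + 6773 = (13846 - 25*(-57)) + 6773 = (13846 + 1425) + 6773 = 15271 + 6773 = 22044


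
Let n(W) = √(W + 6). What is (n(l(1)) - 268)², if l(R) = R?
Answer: (268 - √7)² ≈ 70413.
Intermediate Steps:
n(W) = √(6 + W)
(n(l(1)) - 268)² = (√(6 + 1) - 268)² = (√7 - 268)² = (-268 + √7)²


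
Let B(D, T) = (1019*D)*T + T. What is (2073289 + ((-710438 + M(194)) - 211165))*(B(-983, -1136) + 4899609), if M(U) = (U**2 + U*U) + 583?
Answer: 1402838206432845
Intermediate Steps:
M(U) = 583 + 2*U**2 (M(U) = (U**2 + U**2) + 583 = 2*U**2 + 583 = 583 + 2*U**2)
B(D, T) = T + 1019*D*T (B(D, T) = 1019*D*T + T = T + 1019*D*T)
(2073289 + ((-710438 + M(194)) - 211165))*(B(-983, -1136) + 4899609) = (2073289 + ((-710438 + (583 + 2*194**2)) - 211165))*(-1136*(1 + 1019*(-983)) + 4899609) = (2073289 + ((-710438 + (583 + 2*37636)) - 211165))*(-1136*(1 - 1001677) + 4899609) = (2073289 + ((-710438 + (583 + 75272)) - 211165))*(-1136*(-1001676) + 4899609) = (2073289 + ((-710438 + 75855) - 211165))*(1137903936 + 4899609) = (2073289 + (-634583 - 211165))*1142803545 = (2073289 - 845748)*1142803545 = 1227541*1142803545 = 1402838206432845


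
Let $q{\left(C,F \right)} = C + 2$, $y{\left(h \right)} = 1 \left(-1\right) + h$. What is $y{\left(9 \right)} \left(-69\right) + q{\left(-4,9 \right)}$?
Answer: $-554$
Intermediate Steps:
$y{\left(h \right)} = -1 + h$
$q{\left(C,F \right)} = 2 + C$
$y{\left(9 \right)} \left(-69\right) + q{\left(-4,9 \right)} = \left(-1 + 9\right) \left(-69\right) + \left(2 - 4\right) = 8 \left(-69\right) - 2 = -552 - 2 = -554$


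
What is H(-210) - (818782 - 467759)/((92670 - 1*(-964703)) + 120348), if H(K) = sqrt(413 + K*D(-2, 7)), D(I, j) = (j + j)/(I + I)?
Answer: -351023/1177721 + 2*sqrt(287) ≈ 33.584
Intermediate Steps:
D(I, j) = j/I (D(I, j) = (2*j)/((2*I)) = (2*j)*(1/(2*I)) = j/I)
H(K) = sqrt(413 - 7*K/2) (H(K) = sqrt(413 + K*(7/(-2))) = sqrt(413 + K*(7*(-1/2))) = sqrt(413 + K*(-7/2)) = sqrt(413 - 7*K/2))
H(-210) - (818782 - 467759)/((92670 - 1*(-964703)) + 120348) = sqrt(1652 - 14*(-210))/2 - (818782 - 467759)/((92670 - 1*(-964703)) + 120348) = sqrt(1652 + 2940)/2 - 351023/((92670 + 964703) + 120348) = sqrt(4592)/2 - 351023/(1057373 + 120348) = (4*sqrt(287))/2 - 351023/1177721 = 2*sqrt(287) - 351023/1177721 = -351023/1177721 + 2*sqrt(287)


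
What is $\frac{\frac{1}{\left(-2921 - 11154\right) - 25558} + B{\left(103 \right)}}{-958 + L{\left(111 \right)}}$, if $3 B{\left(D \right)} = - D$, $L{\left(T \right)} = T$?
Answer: $\frac{453578}{11189717} \approx 0.040535$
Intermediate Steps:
$B{\left(D \right)} = - \frac{D}{3}$ ($B{\left(D \right)} = \frac{\left(-1\right) D}{3} = - \frac{D}{3}$)
$\frac{\frac{1}{\left(-2921 - 11154\right) - 25558} + B{\left(103 \right)}}{-958 + L{\left(111 \right)}} = \frac{\frac{1}{\left(-2921 - 11154\right) - 25558} - \frac{103}{3}}{-958 + 111} = \frac{\frac{1}{\left(-2921 - 11154\right) - 25558} - \frac{103}{3}}{-847} = \left(\frac{1}{-14075 - 25558} - \frac{103}{3}\right) \left(- \frac{1}{847}\right) = \left(\frac{1}{-39633} - \frac{103}{3}\right) \left(- \frac{1}{847}\right) = \left(- \frac{1}{39633} - \frac{103}{3}\right) \left(- \frac{1}{847}\right) = \left(- \frac{453578}{13211}\right) \left(- \frac{1}{847}\right) = \frac{453578}{11189717}$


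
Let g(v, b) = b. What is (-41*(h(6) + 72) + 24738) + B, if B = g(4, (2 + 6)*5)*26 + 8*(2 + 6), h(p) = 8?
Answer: 22562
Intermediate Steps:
B = 1104 (B = ((2 + 6)*5)*26 + 8*(2 + 6) = (8*5)*26 + 8*8 = 40*26 + 64 = 1040 + 64 = 1104)
(-41*(h(6) + 72) + 24738) + B = (-41*(8 + 72) + 24738) + 1104 = (-41*80 + 24738) + 1104 = (-3280 + 24738) + 1104 = 21458 + 1104 = 22562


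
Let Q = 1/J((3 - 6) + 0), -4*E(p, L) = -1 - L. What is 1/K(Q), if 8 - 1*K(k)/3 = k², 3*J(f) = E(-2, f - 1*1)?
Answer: -1/24 ≈ -0.041667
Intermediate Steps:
E(p, L) = ¼ + L/4 (E(p, L) = -(-1 - L)/4 = ¼ + L/4)
J(f) = f/12 (J(f) = (¼ + (f - 1*1)/4)/3 = (¼ + (f - 1)/4)/3 = (¼ + (-1 + f)/4)/3 = (¼ + (-¼ + f/4))/3 = (f/4)/3 = f/12)
Q = -4 (Q = 1/(((3 - 6) + 0)/12) = 1/((-3 + 0)/12) = 1/((1/12)*(-3)) = 1/(-¼) = -4)
K(k) = 24 - 3*k²
1/K(Q) = 1/(24 - 3*(-4)²) = 1/(24 - 3*16) = 1/(24 - 48) = 1/(-24) = -1/24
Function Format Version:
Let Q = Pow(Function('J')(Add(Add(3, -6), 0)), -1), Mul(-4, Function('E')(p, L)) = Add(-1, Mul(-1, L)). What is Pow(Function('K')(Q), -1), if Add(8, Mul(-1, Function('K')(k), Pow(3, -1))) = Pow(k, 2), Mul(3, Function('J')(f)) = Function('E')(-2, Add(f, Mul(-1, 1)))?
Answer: Rational(-1, 24) ≈ -0.041667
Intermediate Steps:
Function('E')(p, L) = Add(Rational(1, 4), Mul(Rational(1, 4), L)) (Function('E')(p, L) = Mul(Rational(-1, 4), Add(-1, Mul(-1, L))) = Add(Rational(1, 4), Mul(Rational(1, 4), L)))
Function('J')(f) = Mul(Rational(1, 12), f) (Function('J')(f) = Mul(Rational(1, 3), Add(Rational(1, 4), Mul(Rational(1, 4), Add(f, Mul(-1, 1))))) = Mul(Rational(1, 3), Add(Rational(1, 4), Mul(Rational(1, 4), Add(f, -1)))) = Mul(Rational(1, 3), Add(Rational(1, 4), Mul(Rational(1, 4), Add(-1, f)))) = Mul(Rational(1, 3), Add(Rational(1, 4), Add(Rational(-1, 4), Mul(Rational(1, 4), f)))) = Mul(Rational(1, 3), Mul(Rational(1, 4), f)) = Mul(Rational(1, 12), f))
Q = -4 (Q = Pow(Mul(Rational(1, 12), Add(Add(3, -6), 0)), -1) = Pow(Mul(Rational(1, 12), Add(-3, 0)), -1) = Pow(Mul(Rational(1, 12), -3), -1) = Pow(Rational(-1, 4), -1) = -4)
Function('K')(k) = Add(24, Mul(-3, Pow(k, 2)))
Pow(Function('K')(Q), -1) = Pow(Add(24, Mul(-3, Pow(-4, 2))), -1) = Pow(Add(24, Mul(-3, 16)), -1) = Pow(Add(24, -48), -1) = Pow(-24, -1) = Rational(-1, 24)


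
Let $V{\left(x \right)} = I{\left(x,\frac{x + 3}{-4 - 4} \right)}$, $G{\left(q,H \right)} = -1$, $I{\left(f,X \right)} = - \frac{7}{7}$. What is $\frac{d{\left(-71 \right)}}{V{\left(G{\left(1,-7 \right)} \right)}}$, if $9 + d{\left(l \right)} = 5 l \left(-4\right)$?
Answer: $-1411$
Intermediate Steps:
$I{\left(f,X \right)} = -1$ ($I{\left(f,X \right)} = \left(-7\right) \frac{1}{7} = -1$)
$d{\left(l \right)} = -9 - 20 l$ ($d{\left(l \right)} = -9 + 5 l \left(-4\right) = -9 - 20 l$)
$V{\left(x \right)} = -1$
$\frac{d{\left(-71 \right)}}{V{\left(G{\left(1,-7 \right)} \right)}} = \frac{-9 - -1420}{-1} = \left(-9 + 1420\right) \left(-1\right) = 1411 \left(-1\right) = -1411$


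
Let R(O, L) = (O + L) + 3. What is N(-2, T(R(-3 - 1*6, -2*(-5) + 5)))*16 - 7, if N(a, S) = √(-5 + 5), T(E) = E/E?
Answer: -7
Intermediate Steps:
R(O, L) = 3 + L + O (R(O, L) = (L + O) + 3 = 3 + L + O)
T(E) = 1
N(a, S) = 0 (N(a, S) = √0 = 0)
N(-2, T(R(-3 - 1*6, -2*(-5) + 5)))*16 - 7 = 0*16 - 7 = 0 - 7 = -7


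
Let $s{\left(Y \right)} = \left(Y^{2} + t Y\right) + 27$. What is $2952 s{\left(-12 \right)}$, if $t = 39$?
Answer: $-876744$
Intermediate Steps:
$s{\left(Y \right)} = 27 + Y^{2} + 39 Y$ ($s{\left(Y \right)} = \left(Y^{2} + 39 Y\right) + 27 = 27 + Y^{2} + 39 Y$)
$2952 s{\left(-12 \right)} = 2952 \left(27 + \left(-12\right)^{2} + 39 \left(-12\right)\right) = 2952 \left(27 + 144 - 468\right) = 2952 \left(-297\right) = -876744$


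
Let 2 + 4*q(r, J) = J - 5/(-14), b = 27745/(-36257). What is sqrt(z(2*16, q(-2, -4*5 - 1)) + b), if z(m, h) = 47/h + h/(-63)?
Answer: I*sqrt(8368564705678529222)/965451396 ≈ 2.9964*I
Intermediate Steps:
b = -27745/36257 (b = 27745*(-1/36257) = -27745/36257 ≈ -0.76523)
q(r, J) = -23/56 + J/4 (q(r, J) = -1/2 + (J - 5/(-14))/4 = -1/2 + (J - 5*(-1/14))/4 = -1/2 + (J + 5/14)/4 = -1/2 + (5/14 + J)/4 = -1/2 + (5/56 + J/4) = -23/56 + J/4)
z(m, h) = 47/h - h/63 (z(m, h) = 47/h + h*(-1/63) = 47/h - h/63)
sqrt(z(2*16, q(-2, -4*5 - 1)) + b) = sqrt((47/(-23/56 + (-4*5 - 1)/4) - (-23/56 + (-4*5 - 1)/4)/63) - 27745/36257) = sqrt((47/(-23/56 + (-20 - 1)/4) - (-23/56 + (-20 - 1)/4)/63) - 27745/36257) = sqrt((47/(-23/56 + (1/4)*(-21)) - (-23/56 + (1/4)*(-21))/63) - 27745/36257) = sqrt((47/(-23/56 - 21/4) - (-23/56 - 21/4)/63) - 27745/36257) = sqrt((47/(-317/56) - 1/63*(-317/56)) - 27745/36257) = sqrt((47*(-56/317) + 317/3528) - 27745/36257) = sqrt((-2632/317 + 317/3528) - 27745/36257) = sqrt(-9185207/1118376 - 27745/36257) = sqrt(-364057392319/40548958632) = I*sqrt(8368564705678529222)/965451396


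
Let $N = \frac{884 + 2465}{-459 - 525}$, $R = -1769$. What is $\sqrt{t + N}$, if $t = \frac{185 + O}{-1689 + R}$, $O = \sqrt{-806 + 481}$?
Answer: $\frac{\sqrt{-2501576826294 - 1046321640 i \sqrt{13}}}{850668} \approx 0.001402 - 1.8593 i$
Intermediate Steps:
$O = 5 i \sqrt{13}$ ($O = \sqrt{-325} = 5 i \sqrt{13} \approx 18.028 i$)
$t = - \frac{185}{3458} - \frac{5 i \sqrt{13}}{3458}$ ($t = \frac{185 + 5 i \sqrt{13}}{-1689 - 1769} = \frac{185 + 5 i \sqrt{13}}{-3458} = \left(185 + 5 i \sqrt{13}\right) \left(- \frac{1}{3458}\right) = - \frac{185}{3458} - \frac{5 i \sqrt{13}}{3458} \approx -0.053499 - 0.0052134 i$)
$N = - \frac{3349}{984}$ ($N = \frac{3349}{-984} = 3349 \left(- \frac{1}{984}\right) = - \frac{3349}{984} \approx -3.4035$)
$\sqrt{t + N} = \sqrt{\left(- \frac{185}{3458} - \frac{5 i \sqrt{13}}{3458}\right) - \frac{3349}{984}} = \sqrt{- \frac{5881441}{1701336} - \frac{5 i \sqrt{13}}{3458}}$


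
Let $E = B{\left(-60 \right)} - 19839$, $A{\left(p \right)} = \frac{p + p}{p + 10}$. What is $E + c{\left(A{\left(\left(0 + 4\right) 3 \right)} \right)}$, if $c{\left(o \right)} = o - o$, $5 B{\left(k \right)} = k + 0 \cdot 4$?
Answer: $-19851$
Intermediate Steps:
$B{\left(k \right)} = \frac{k}{5}$ ($B{\left(k \right)} = \frac{k + 0 \cdot 4}{5} = \frac{k + 0}{5} = \frac{k}{5}$)
$A{\left(p \right)} = \frac{2 p}{10 + p}$
$E = -19851$ ($E = \frac{1}{5} \left(-60\right) - 19839 = -12 - 19839 = -19851$)
$c{\left(o \right)} = 0$
$E + c{\left(A{\left(\left(0 + 4\right) 3 \right)} \right)} = -19851 + 0 = -19851$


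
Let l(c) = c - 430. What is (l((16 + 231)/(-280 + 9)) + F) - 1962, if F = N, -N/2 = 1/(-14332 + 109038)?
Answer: -30707426358/12832663 ≈ -2392.9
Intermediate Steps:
N = -1/47353 (N = -2/(-14332 + 109038) = -2/94706 = -2*1/94706 = -1/47353 ≈ -2.1118e-5)
F = -1/47353 ≈ -2.1118e-5
l(c) = -430 + c
(l((16 + 231)/(-280 + 9)) + F) - 1962 = ((-430 + (16 + 231)/(-280 + 9)) - 1/47353) - 1962 = ((-430 + 247/(-271)) - 1/47353) - 1962 = ((-430 + 247*(-1/271)) - 1/47353) - 1962 = ((-430 - 247/271) - 1/47353) - 1962 = (-116777/271 - 1/47353) - 1962 = -5529741552/12832663 - 1962 = -30707426358/12832663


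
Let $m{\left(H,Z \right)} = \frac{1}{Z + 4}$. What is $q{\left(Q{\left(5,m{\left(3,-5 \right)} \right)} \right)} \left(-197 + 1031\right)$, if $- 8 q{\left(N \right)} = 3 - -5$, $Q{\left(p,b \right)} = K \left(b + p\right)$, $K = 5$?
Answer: $-834$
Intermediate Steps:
$m{\left(H,Z \right)} = \frac{1}{4 + Z}$
$Q{\left(p,b \right)} = 5 b + 5 p$ ($Q{\left(p,b \right)} = 5 \left(b + p\right) = 5 b + 5 p$)
$q{\left(N \right)} = -1$ ($q{\left(N \right)} = - \frac{3 - -5}{8} = - \frac{3 + 5}{8} = \left(- \frac{1}{8}\right) 8 = -1$)
$q{\left(Q{\left(5,m{\left(3,-5 \right)} \right)} \right)} \left(-197 + 1031\right) = - (-197 + 1031) = \left(-1\right) 834 = -834$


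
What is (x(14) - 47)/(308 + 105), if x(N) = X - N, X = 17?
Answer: -44/413 ≈ -0.10654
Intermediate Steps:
x(N) = 17 - N
(x(14) - 47)/(308 + 105) = ((17 - 1*14) - 47)/(308 + 105) = ((17 - 14) - 47)/413 = (3 - 47)*(1/413) = -44*1/413 = -44/413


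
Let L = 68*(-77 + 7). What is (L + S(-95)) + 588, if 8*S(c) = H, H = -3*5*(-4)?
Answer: -8329/2 ≈ -4164.5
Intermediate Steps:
L = -4760 (L = 68*(-70) = -4760)
H = 60 (H = -15*(-4) = 60)
S(c) = 15/2 (S(c) = (⅛)*60 = 15/2)
(L + S(-95)) + 588 = (-4760 + 15/2) + 588 = -9505/2 + 588 = -8329/2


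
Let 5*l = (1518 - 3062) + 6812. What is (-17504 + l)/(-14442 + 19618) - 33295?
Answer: -215439213/6470 ≈ -33298.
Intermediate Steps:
l = 5268/5 (l = ((1518 - 3062) + 6812)/5 = (-1544 + 6812)/5 = (1/5)*5268 = 5268/5 ≈ 1053.6)
(-17504 + l)/(-14442 + 19618) - 33295 = (-17504 + 5268/5)/(-14442 + 19618) - 33295 = -82252/5/5176 - 33295 = -82252/5*1/5176 - 33295 = -20563/6470 - 33295 = -215439213/6470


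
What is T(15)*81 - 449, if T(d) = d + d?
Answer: 1981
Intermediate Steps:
T(d) = 2*d
T(15)*81 - 449 = (2*15)*81 - 449 = 30*81 - 449 = 2430 - 449 = 1981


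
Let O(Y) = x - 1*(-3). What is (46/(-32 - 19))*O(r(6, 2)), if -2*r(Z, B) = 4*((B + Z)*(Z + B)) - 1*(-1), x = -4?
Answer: 46/51 ≈ 0.90196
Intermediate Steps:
r(Z, B) = -½ - 2*(B + Z)² (r(Z, B) = -(4*((B + Z)*(Z + B)) - 1*(-1))/2 = -(4*((B + Z)*(B + Z)) + 1)/2 = -(4*(B + Z)² + 1)/2 = -(1 + 4*(B + Z)²)/2 = -½ - 2*(B + Z)²)
O(Y) = -1 (O(Y) = -4 - 1*(-3) = -4 + 3 = -1)
(46/(-32 - 19))*O(r(6, 2)) = (46/(-32 - 19))*(-1) = (46/(-51))*(-1) = (46*(-1/51))*(-1) = -46/51*(-1) = 46/51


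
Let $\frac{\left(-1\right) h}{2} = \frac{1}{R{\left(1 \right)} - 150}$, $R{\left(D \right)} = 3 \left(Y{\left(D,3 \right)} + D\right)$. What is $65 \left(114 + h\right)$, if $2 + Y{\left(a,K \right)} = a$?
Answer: $\frac{111163}{15} \approx 7410.9$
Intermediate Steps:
$Y{\left(a,K \right)} = -2 + a$
$R{\left(D \right)} = -6 + 6 D$ ($R{\left(D \right)} = 3 \left(\left(-2 + D\right) + D\right) = 3 \left(-2 + 2 D\right) = -6 + 6 D$)
$h = \frac{1}{75}$ ($h = - \frac{2}{\left(-6 + 6 \cdot 1\right) - 150} = - \frac{2}{\left(-6 + 6\right) - 150} = - \frac{2}{0 - 150} = - \frac{2}{-150} = \left(-2\right) \left(- \frac{1}{150}\right) = \frac{1}{75} \approx 0.013333$)
$65 \left(114 + h\right) = 65 \left(114 + \frac{1}{75}\right) = 65 \cdot \frac{8551}{75} = \frac{111163}{15}$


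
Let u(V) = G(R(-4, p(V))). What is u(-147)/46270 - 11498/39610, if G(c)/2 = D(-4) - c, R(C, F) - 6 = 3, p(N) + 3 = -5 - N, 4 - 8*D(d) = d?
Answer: -26632311/91637735 ≈ -0.29063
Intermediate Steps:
D(d) = ½ - d/8
p(N) = -8 - N (p(N) = -3 + (-5 - N) = -8 - N)
R(C, F) = 9 (R(C, F) = 6 + 3 = 9)
G(c) = 2 - 2*c (G(c) = 2*((½ - ⅛*(-4)) - c) = 2*((½ + ½) - c) = 2*(1 - c) = 2 - 2*c)
u(V) = -16 (u(V) = 2 - 2*9 = 2 - 18 = -16)
u(-147)/46270 - 11498/39610 = -16/46270 - 11498/39610 = -16*1/46270 - 11498*1/39610 = -8/23135 - 5749/19805 = -26632311/91637735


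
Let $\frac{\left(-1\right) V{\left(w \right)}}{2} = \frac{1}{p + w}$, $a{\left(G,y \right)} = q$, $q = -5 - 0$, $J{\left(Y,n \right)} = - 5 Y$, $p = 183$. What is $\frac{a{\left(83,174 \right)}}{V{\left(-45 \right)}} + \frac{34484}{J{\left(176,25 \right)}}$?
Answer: $\frac{67279}{220} \approx 305.81$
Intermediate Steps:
$q = -5$ ($q = -5 + 0 = -5$)
$a{\left(G,y \right)} = -5$
$V{\left(w \right)} = - \frac{2}{183 + w}$
$\frac{a{\left(83,174 \right)}}{V{\left(-45 \right)}} + \frac{34484}{J{\left(176,25 \right)}} = - \frac{5}{\left(-2\right) \frac{1}{183 - 45}} + \frac{34484}{\left(-5\right) 176} = - \frac{5}{\left(-2\right) \frac{1}{138}} + \frac{34484}{-880} = - \frac{5}{\left(-2\right) \frac{1}{138}} + 34484 \left(- \frac{1}{880}\right) = - \frac{5}{- \frac{1}{69}} - \frac{8621}{220} = \left(-5\right) \left(-69\right) - \frac{8621}{220} = 345 - \frac{8621}{220} = \frac{67279}{220}$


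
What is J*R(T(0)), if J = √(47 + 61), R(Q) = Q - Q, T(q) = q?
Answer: 0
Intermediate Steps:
R(Q) = 0
J = 6*√3 (J = √108 = 6*√3 ≈ 10.392)
J*R(T(0)) = (6*√3)*0 = 0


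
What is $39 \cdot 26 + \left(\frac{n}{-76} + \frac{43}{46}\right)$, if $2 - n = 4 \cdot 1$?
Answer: $\frac{443538}{437} \approx 1015.0$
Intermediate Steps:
$n = -2$ ($n = 2 - 4 \cdot 1 = 2 - 4 = -2$)
$39 \cdot 26 + \left(\frac{n}{-76} + \frac{43}{46}\right) = 39 \cdot 26 + \left(- \frac{2}{-76} + \frac{43}{46}\right) = 1014 + \left(\left(-2\right) \left(- \frac{1}{76}\right) + 43 \cdot \frac{1}{46}\right) = 1014 + \left(\frac{1}{38} + \frac{43}{46}\right) = 1014 + \frac{420}{437} = \frac{443538}{437}$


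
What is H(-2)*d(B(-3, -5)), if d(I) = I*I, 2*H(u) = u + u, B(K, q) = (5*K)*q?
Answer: -11250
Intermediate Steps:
B(K, q) = 5*K*q
H(u) = u (H(u) = (u + u)/2 = (2*u)/2 = u)
d(I) = I²
H(-2)*d(B(-3, -5)) = -2*(5*(-3)*(-5))² = -2*75² = -2*5625 = -11250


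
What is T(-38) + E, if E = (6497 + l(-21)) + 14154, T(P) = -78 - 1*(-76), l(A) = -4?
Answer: 20645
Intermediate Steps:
T(P) = -2 (T(P) = -78 + 76 = -2)
E = 20647 (E = (6497 - 4) + 14154 = 6493 + 14154 = 20647)
T(-38) + E = -2 + 20647 = 20645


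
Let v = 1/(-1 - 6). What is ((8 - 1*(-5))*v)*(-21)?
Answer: 39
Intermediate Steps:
v = -1/7 (v = 1/(-7) = -1/7 ≈ -0.14286)
((8 - 1*(-5))*v)*(-21) = ((8 - 1*(-5))*(-1/7))*(-21) = ((8 + 5)*(-1/7))*(-21) = (13*(-1/7))*(-21) = -13/7*(-21) = 39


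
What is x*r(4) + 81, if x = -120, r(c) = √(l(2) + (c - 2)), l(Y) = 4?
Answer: 81 - 120*√6 ≈ -212.94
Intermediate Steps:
r(c) = √(2 + c) (r(c) = √(4 + (c - 2)) = √(4 + (-2 + c)) = √(2 + c))
x*r(4) + 81 = -120*√(2 + 4) + 81 = -120*√6 + 81 = 81 - 120*√6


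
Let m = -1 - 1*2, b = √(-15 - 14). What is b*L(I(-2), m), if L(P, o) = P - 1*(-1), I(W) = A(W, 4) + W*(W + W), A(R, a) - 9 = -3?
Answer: 15*I*√29 ≈ 80.777*I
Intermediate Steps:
A(R, a) = 6 (A(R, a) = 9 - 3 = 6)
I(W) = 6 + 2*W² (I(W) = 6 + W*(W + W) = 6 + W*(2*W) = 6 + 2*W²)
b = I*√29 (b = √(-29) = I*√29 ≈ 5.3852*I)
m = -3 (m = -1 - 2 = -3)
L(P, o) = 1 + P (L(P, o) = P + 1 = 1 + P)
b*L(I(-2), m) = (I*√29)*(1 + (6 + 2*(-2)²)) = (I*√29)*(1 + (6 + 2*4)) = (I*√29)*(1 + (6 + 8)) = (I*√29)*(1 + 14) = (I*√29)*15 = 15*I*√29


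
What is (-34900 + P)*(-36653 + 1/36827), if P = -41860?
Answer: 103612185502800/36827 ≈ 2.8135e+9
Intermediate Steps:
(-34900 + P)*(-36653 + 1/36827) = (-34900 - 41860)*(-36653 + 1/36827) = -76760*(-36653 + 1/36827) = -76760*(-1349820030/36827) = 103612185502800/36827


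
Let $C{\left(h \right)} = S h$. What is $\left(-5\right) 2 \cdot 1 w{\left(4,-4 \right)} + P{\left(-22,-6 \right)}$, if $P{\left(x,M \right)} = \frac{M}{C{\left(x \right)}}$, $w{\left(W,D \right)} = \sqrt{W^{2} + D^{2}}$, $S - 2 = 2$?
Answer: $\frac{3}{44} - 40 \sqrt{2} \approx -56.5$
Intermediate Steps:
$S = 4$ ($S = 2 + 2 = 4$)
$C{\left(h \right)} = 4 h$
$w{\left(W,D \right)} = \sqrt{D^{2} + W^{2}}$
$P{\left(x,M \right)} = \frac{M}{4 x}$
$\left(-5\right) 2 \cdot 1 w{\left(4,-4 \right)} + P{\left(-22,-6 \right)} = \left(-5\right) 2 \cdot 1 \sqrt{\left(-4\right)^{2} + 4^{2}} + \frac{1}{4} \left(-6\right) \frac{1}{-22} = \left(-10\right) 1 \sqrt{16 + 16} + \frac{1}{4} \left(-6\right) \left(- \frac{1}{22}\right) = - 10 \sqrt{32} + \frac{3}{44} = - 10 \cdot 4 \sqrt{2} + \frac{3}{44} = - 40 \sqrt{2} + \frac{3}{44} = \frac{3}{44} - 40 \sqrt{2}$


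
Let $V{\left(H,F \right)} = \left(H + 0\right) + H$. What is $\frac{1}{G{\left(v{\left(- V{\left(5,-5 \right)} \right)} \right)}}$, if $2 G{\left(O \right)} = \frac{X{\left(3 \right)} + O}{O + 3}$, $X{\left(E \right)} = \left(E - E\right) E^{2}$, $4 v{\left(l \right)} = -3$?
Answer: $-6$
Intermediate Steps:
$V{\left(H,F \right)} = 2 H$ ($V{\left(H,F \right)} = H + H = 2 H$)
$v{\left(l \right)} = - \frac{3}{4}$ ($v{\left(l \right)} = \frac{1}{4} \left(-3\right) = - \frac{3}{4}$)
$X{\left(E \right)} = 0$ ($X{\left(E \right)} = 0 E^{2} = 0$)
$G{\left(O \right)} = \frac{O}{2 \left(3 + O\right)}$ ($G{\left(O \right)} = \frac{\left(0 + O\right) \frac{1}{O + 3}}{2} = \frac{O \frac{1}{3 + O}}{2} = \frac{O}{2 \left(3 + O\right)}$)
$\frac{1}{G{\left(v{\left(- V{\left(5,-5 \right)} \right)} \right)}} = \frac{1}{\frac{1}{2} \left(- \frac{3}{4}\right) \frac{1}{3 - \frac{3}{4}}} = \frac{1}{\frac{1}{2} \left(- \frac{3}{4}\right) \frac{1}{\frac{9}{4}}} = \frac{1}{\frac{1}{2} \left(- \frac{3}{4}\right) \frac{4}{9}} = \frac{1}{- \frac{1}{6}} = -6$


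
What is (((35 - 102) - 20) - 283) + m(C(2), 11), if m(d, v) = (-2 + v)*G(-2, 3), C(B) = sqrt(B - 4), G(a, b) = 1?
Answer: -361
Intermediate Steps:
C(B) = sqrt(-4 + B)
m(d, v) = -2 + v (m(d, v) = (-2 + v)*1 = -2 + v)
(((35 - 102) - 20) - 283) + m(C(2), 11) = (((35 - 102) - 20) - 283) + (-2 + 11) = ((-67 - 20) - 283) + 9 = (-87 - 283) + 9 = -370 + 9 = -361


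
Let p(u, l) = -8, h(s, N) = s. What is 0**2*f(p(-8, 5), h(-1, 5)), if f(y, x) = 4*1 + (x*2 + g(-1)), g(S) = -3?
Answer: 0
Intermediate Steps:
f(y, x) = 1 + 2*x (f(y, x) = 4*1 + (x*2 - 3) = 4 + (2*x - 3) = 4 + (-3 + 2*x) = 1 + 2*x)
0**2*f(p(-8, 5), h(-1, 5)) = 0**2*(1 + 2*(-1)) = 0*(1 - 2) = 0*(-1) = 0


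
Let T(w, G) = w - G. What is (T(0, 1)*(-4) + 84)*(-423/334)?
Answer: -18612/167 ≈ -111.45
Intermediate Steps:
(T(0, 1)*(-4) + 84)*(-423/334) = ((0 - 1*1)*(-4) + 84)*(-423/334) = ((0 - 1)*(-4) + 84)*(-423*1/334) = (-1*(-4) + 84)*(-423/334) = (4 + 84)*(-423/334) = 88*(-423/334) = -18612/167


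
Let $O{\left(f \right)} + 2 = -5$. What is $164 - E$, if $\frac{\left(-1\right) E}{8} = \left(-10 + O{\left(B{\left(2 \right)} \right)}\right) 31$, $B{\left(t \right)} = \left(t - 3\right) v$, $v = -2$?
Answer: $-4052$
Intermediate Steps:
$B{\left(t \right)} = 6 - 2 t$ ($B{\left(t \right)} = \left(t - 3\right) \left(-2\right) = \left(-3 + t\right) \left(-2\right) = 6 - 2 t$)
$O{\left(f \right)} = -7$ ($O{\left(f \right)} = -2 - 5 = -7$)
$E = 4216$ ($E = - 8 \left(-10 - 7\right) 31 = - 8 \left(\left(-17\right) 31\right) = \left(-8\right) \left(-527\right) = 4216$)
$164 - E = 164 - 4216 = -4052$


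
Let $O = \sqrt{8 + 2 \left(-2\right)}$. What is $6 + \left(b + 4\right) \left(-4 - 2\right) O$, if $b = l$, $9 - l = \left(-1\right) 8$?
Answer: $-246$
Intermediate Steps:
$l = 17$ ($l = 9 - \left(-1\right) 8 = 9 - -8 = 9 + 8 = 17$)
$b = 17$
$O = 2$ ($O = \sqrt{8 - 4} = \sqrt{4} = 2$)
$6 + \left(b + 4\right) \left(-4 - 2\right) O = 6 + \left(17 + 4\right) \left(-4 - 2\right) 2 = 6 + 21 \left(-6\right) 2 = 6 - 252 = -246$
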